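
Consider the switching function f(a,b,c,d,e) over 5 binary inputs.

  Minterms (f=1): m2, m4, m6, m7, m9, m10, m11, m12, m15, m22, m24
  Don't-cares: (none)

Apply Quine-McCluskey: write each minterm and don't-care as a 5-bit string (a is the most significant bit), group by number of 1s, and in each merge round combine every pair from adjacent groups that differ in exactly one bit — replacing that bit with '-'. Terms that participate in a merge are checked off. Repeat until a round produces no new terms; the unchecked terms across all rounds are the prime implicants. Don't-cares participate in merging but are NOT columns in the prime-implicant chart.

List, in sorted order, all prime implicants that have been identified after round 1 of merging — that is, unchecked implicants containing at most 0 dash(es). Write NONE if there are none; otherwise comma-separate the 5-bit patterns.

11000

size-2^0 implicants → 00010(✓)  00100(✓)  00110(✓)  00111(✓)  01001(✓)  01010(✓)  01011(✓)  01100(✓)  01111(✓)  10110(✓)  11000
size-2^1 implicants → -0110  0-010  0-100  0-111  00-10  001-0  0011-  01-11  010-1  0101-
Unchecked terms (primes): -0110, 0-010, 0-100, 0-111, 00-10, 001-0, 0011-, 01-11, 010-1, 0101-, 11000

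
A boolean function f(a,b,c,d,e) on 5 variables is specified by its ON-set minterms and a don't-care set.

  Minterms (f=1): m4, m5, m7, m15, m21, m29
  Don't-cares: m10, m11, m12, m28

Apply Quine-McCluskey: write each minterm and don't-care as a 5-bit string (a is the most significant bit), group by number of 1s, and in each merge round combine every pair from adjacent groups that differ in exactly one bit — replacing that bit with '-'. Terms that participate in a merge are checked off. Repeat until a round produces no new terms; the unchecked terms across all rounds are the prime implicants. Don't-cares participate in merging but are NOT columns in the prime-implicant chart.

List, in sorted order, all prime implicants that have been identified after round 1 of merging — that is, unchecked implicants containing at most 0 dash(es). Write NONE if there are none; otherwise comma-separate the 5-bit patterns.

NONE

size-2^0 implicants → 00100(✓)  00101(✓)  00111(✓)  01010(✓)  01011(✓)  01100(✓)  01111(✓)  10101(✓)  11100(✓)  11101(✓)
size-2^1 implicants → -0101  -1100  0-100  0-111  001-1  0010-  01-11  0101-  1-101  1110-
Unchecked terms (primes): -0101, -1100, 0-100, 0-111, 001-1, 0010-, 01-11, 0101-, 1-101, 1110-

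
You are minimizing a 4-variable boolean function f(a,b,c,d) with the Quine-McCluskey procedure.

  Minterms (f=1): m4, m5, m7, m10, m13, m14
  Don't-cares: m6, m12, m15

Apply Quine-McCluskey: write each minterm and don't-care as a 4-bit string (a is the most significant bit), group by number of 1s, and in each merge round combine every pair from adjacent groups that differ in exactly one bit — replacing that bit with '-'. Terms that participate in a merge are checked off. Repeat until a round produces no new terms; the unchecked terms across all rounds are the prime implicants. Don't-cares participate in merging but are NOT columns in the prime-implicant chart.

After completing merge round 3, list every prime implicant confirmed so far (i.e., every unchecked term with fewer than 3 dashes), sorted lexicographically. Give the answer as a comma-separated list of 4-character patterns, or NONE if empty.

1-10

Round 0: 0100✓ 0101✓ 0110✓ 0111✓ 1010✓ 1100✓ 1101✓ 1110✓ 1111✓
Round 1: -100✓ -101✓ -110✓ -111✓ 01-0✓ 01-1✓ 010-✓ 011-✓ 1-10 11-0✓ 11-1✓ 110-✓ 111-✓
Round 2: -1-0✓ -1-1✓ -10-✓ -11-✓ 01--✓ 11--✓
Round 3: -1--
PIs = {-1--, 1-10}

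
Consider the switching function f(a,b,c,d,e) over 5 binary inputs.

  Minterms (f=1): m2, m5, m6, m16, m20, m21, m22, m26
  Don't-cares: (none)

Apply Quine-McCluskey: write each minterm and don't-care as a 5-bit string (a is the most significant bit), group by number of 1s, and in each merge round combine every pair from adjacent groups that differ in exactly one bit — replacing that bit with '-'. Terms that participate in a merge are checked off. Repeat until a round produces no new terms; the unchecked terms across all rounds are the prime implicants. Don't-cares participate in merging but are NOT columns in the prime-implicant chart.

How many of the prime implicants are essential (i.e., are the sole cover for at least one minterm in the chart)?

4

size-2^0 implicants → 00010(✓)  00101(✓)  00110(✓)  10000(✓)  10100(✓)  10101(✓)  10110(✓)  11010
size-2^1 implicants → -0101  -0110  00-10  10-00  101-0  1010-
Unchecked terms (primes): -0101, -0110, 00-10, 10-00, 101-0, 1010-, 11010
Minterm coverage:
  m2 ⊆ 00-10 [E]
  m5 ⊆ -0101 [E]
  m6 ⊆ -0110,00-10
  m16 ⊆ 10-00 [E]
  m20 ⊆ 10-00,101-0,1010-
  m21 ⊆ -0101,1010-
  m22 ⊆ -0110,101-0
  m26 ⊆ 11010 [E]
E = {-0101, 00-10, 10-00, 11010}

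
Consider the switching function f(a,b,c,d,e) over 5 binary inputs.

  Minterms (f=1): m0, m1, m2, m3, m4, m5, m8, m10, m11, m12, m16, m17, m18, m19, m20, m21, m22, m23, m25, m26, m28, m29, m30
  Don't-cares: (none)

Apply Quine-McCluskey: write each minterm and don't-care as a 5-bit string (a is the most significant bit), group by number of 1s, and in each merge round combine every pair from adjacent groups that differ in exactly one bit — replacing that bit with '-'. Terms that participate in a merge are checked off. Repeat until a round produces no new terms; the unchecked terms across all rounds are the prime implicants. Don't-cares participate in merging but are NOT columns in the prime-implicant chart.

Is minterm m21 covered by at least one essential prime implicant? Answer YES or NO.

size-2^0 implicants → 00000(✓)  00001(✓)  00010(✓)  00011(✓)  00100(✓)  00101(✓)  01000(✓)  01010(✓)  01011(✓)  01100(✓)  10000(✓)  10001(✓)  10010(✓)  10011(✓)  10100(✓)  10101(✓)  10110(✓)  10111(✓)  11001(✓)  11010(✓)  11100(✓)  11101(✓)  11110(✓)
size-2^1 implicants → -0000(✓)  -0001(✓)  -0010(✓)  -0011(✓)  -0100(✓)  -0101(✓)  -1010(✓)  -1100(✓)  0-000(✓)  0-010(✓)  0-011(✓)  0-100(✓)  00-00(✓)  00-01(✓)  000-0(✓)  000-1(✓)  0000-(✓)  0001-(✓)  0010-(✓)  01-00(✓)  010-0(✓)  0101-(✓)  1-001(✓)  1-010(✓)  1-100(✓)  1-101(✓)  1-110(✓)  10-00(✓)  10-01(✓)  10-10(✓)  10-11(✓)  100-0(✓)  100-1(✓)  1000-(✓)  1001-(✓)  101-0(✓)  101-1(✓)  1010-(✓)  1011-(✓)  11-01(✓)  11-10(✓)  111-0(✓)  1110-(✓)
size-2^2 implicants → --010  --100  -0-00(✓)  -0-01(✓)  -00-0(✓)  -00-1(✓)  -000-(✓)  -001-(✓)  -010-(✓)  0--00  0-0-0  0-01-  00-0-(✓)  000--(✓)  1--01  1--10  1-1-0  1-10-  10--0(✓)  10--1(✓)  10-0-(✓)  10-1-(✓)  100--(✓)  101--(✓)
size-2^3 implicants → -0-0-  -00--  10---
Unchecked terms (primes): --010, --100, -0-0-, -00--, 0--00, 0-0-0, 0-01-, 1--01, 1--10, 1-1-0, 1-10-, 10---
Minterm coverage:
  m0 ⊆ -0-0-,-00--,0--00,0-0-0
  m1 ⊆ -0-0-,-00--
  m2 ⊆ --010,-00--,0-0-0,0-01-
  m3 ⊆ -00--,0-01-
  m4 ⊆ --100,-0-0-,0--00
  m5 ⊆ -0-0- [E]
  m8 ⊆ 0--00,0-0-0
  m10 ⊆ --010,0-0-0,0-01-
  m11 ⊆ 0-01- [E]
  m12 ⊆ --100,0--00
  m16 ⊆ -0-0-,-00--,10---
  m17 ⊆ -0-0-,-00--,1--01,10---
  m18 ⊆ --010,-00--,1--10,10---
  m19 ⊆ -00--,10---
  m20 ⊆ --100,-0-0-,1-1-0,1-10-,10---
  m21 ⊆ -0-0-,1--01,1-10-,10---
  m22 ⊆ 1--10,1-1-0,10---
  m23 ⊆ 10--- [E]
  m25 ⊆ 1--01 [E]
  m26 ⊆ --010,1--10
  m28 ⊆ --100,1-1-0,1-10-
  m29 ⊆ 1--01,1-10-
  m30 ⊆ 1--10,1-1-0
E = {-0-0-, 0-01-, 1--01, 10---}

YES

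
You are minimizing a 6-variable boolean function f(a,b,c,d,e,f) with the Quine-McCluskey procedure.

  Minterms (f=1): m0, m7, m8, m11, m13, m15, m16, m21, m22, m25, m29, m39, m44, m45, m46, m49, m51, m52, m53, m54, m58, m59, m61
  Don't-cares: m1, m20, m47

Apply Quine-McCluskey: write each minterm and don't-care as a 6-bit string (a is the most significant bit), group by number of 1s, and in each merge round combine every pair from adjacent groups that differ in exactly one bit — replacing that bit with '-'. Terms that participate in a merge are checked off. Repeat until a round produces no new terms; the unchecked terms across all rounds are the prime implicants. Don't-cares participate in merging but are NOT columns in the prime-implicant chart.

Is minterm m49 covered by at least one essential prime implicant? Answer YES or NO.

size-2^0 implicants → 000000(✓)  000001(✓)  000111(✓)  001000(✓)  001011(✓)  001101(✓)  001111(✓)  010000(✓)  010100(✓)  010101(✓)  010110(✓)  011001(✓)  011101(✓)  100111(✓)  101100(✓)  101101(✓)  101110(✓)  101111(✓)  110001(✓)  110011(✓)  110100(✓)  110101(✓)  110110(✓)  111010(✓)  111011(✓)  111101(✓)
size-2^1 implicants → -00111(✓)  -01101(✓)  -01111(✓)  -10100(✓)  -10101(✓)  -10110(✓)  -11101(✓)  0-0000  0-1101(✓)  00-000  00-111(✓)  00000-  001-11  0011-1(✓)  01-101(✓)  010-00  0101-0(✓)  01010-(✓)  011-01  1-1101(✓)  10-111(✓)  1011-0(✓)  1011-1(✓)  10110-(✓)  10111-(✓)  11-011  11-101(✓)  110-01  1100-1  1101-0(✓)  11010-(✓)  11101-
size-2^2 implicants → --1101  -0-111  -011-1  -1-101  -101-0  -1010-  1011--
Unchecked terms (primes): --1101, -0-111, -011-1, -1-101, -101-0, -1010-, 0-0000, 00-000, 00000-, 001-11, 010-00, 011-01, 1011--, 11-011, 110-01, 1100-1, 11101-
Minterm coverage:
  m0 ⊆ 0-0000,00-000,00000-
  m7 ⊆ -0-111 [E]
  m8 ⊆ 00-000 [E]
  m11 ⊆ 001-11 [E]
  m13 ⊆ --1101,-011-1
  m15 ⊆ -0-111,-011-1,001-11
  m16 ⊆ 0-0000,010-00
  m21 ⊆ -1-101,-1010-
  m22 ⊆ -101-0 [E]
  m25 ⊆ 011-01 [E]
  m29 ⊆ --1101,-1-101,011-01
  m39 ⊆ -0-111 [E]
  m44 ⊆ 1011-- [E]
  m45 ⊆ --1101,-011-1,1011--
  m46 ⊆ 1011-- [E]
  m49 ⊆ 110-01,1100-1
  m51 ⊆ 11-011,1100-1
  m52 ⊆ -101-0,-1010-
  m53 ⊆ -1-101,-1010-,110-01
  m54 ⊆ -101-0 [E]
  m58 ⊆ 11101- [E]
  m59 ⊆ 11-011,11101-
  m61 ⊆ --1101,-1-101
E = {-0-111, -101-0, 00-000, 001-11, 011-01, 1011--, 11101-}

NO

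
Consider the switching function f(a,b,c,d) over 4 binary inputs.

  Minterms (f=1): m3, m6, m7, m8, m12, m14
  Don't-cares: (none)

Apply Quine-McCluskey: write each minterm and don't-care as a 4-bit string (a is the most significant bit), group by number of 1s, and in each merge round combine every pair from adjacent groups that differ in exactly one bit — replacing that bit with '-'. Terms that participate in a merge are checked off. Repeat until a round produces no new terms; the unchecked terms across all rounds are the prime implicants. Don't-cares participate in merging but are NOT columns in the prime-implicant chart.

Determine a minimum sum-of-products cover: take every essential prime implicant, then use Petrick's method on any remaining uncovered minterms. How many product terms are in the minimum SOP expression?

3

size-2^0 implicants → 0011(✓)  0110(✓)  0111(✓)  1000(✓)  1100(✓)  1110(✓)
size-2^1 implicants → -110  0-11  011-  1-00  11-0
Unchecked terms (primes): -110, 0-11, 011-, 1-00, 11-0
Minterm coverage:
  m3 ⊆ 0-11 [E]
  m6 ⊆ -110,011-
  m7 ⊆ 0-11,011-
  m8 ⊆ 1-00 [E]
  m12 ⊆ 1-00,11-0
  m14 ⊆ -110,11-0
E = {0-11, 1-00}
Petrick residual → -110
Cover = bcd' + a'cd + ac'd'  |cover|=3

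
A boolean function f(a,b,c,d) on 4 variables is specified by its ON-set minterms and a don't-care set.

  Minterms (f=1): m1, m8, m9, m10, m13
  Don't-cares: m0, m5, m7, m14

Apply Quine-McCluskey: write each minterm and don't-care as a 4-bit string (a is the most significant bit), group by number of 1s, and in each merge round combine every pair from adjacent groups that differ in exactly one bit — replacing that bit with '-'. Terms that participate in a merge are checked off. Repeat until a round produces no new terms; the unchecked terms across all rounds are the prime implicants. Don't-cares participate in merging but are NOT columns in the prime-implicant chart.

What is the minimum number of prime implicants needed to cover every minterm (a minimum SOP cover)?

2

size-2^0 implicants → 0000(✓)  0001(✓)  0101(✓)  0111(✓)  1000(✓)  1001(✓)  1010(✓)  1101(✓)  1110(✓)
size-2^1 implicants → -000(✓)  -001(✓)  -101(✓)  0-01(✓)  000-(✓)  01-1  1-01(✓)  1-10  10-0  100-(✓)
size-2^2 implicants → --01  -00-
Unchecked terms (primes): --01, -00-, 01-1, 1-10, 10-0
Minterm coverage:
  m1 ⊆ --01,-00-
  m8 ⊆ -00-,10-0
  m9 ⊆ --01,-00-
  m10 ⊆ 1-10,10-0
  m13 ⊆ --01 [E]
E = {--01}
Petrick residual → 10-0
Cover = c'd + ab'd'  |cover|=2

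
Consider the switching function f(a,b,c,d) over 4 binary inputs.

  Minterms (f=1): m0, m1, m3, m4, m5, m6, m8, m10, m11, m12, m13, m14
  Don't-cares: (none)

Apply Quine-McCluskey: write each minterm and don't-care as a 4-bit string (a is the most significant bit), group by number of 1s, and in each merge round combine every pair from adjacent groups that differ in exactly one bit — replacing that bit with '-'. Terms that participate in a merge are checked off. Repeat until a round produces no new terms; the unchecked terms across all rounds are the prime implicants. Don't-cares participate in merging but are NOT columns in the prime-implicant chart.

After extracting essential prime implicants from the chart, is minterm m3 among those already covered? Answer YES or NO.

size-2^0 implicants → 0000(✓)  0001(✓)  0011(✓)  0100(✓)  0101(✓)  0110(✓)  1000(✓)  1010(✓)  1011(✓)  1100(✓)  1101(✓)  1110(✓)
size-2^1 implicants → -000(✓)  -011  -100(✓)  -101(✓)  -110(✓)  0-00(✓)  0-01(✓)  00-1  000-(✓)  01-0(✓)  010-(✓)  1-00(✓)  1-10(✓)  10-0(✓)  101-  11-0(✓)  110-(✓)
size-2^2 implicants → --00  -1-0  -10-  0-0-  1--0
Unchecked terms (primes): --00, -011, -1-0, -10-, 0-0-, 00-1, 1--0, 101-
Minterm coverage:
  m0 ⊆ --00,0-0-
  m1 ⊆ 0-0-,00-1
  m3 ⊆ -011,00-1
  m4 ⊆ --00,-1-0,-10-,0-0-
  m5 ⊆ -10-,0-0-
  m6 ⊆ -1-0 [E]
  m8 ⊆ --00,1--0
  m10 ⊆ 1--0,101-
  m11 ⊆ -011,101-
  m12 ⊆ --00,-1-0,-10-,1--0
  m13 ⊆ -10- [E]
  m14 ⊆ -1-0,1--0
E = {-1-0, -10-}

NO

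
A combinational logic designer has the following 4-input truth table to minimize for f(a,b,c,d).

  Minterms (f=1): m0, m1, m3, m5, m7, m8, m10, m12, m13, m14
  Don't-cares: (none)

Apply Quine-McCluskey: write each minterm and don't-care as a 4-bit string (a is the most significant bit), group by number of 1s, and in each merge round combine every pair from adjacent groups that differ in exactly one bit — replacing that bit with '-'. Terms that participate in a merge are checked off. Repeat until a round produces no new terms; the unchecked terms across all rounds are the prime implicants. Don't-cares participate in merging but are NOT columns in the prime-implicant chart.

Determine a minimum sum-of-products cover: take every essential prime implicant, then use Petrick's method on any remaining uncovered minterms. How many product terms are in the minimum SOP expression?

4

size-2^0 implicants → 0000(✓)  0001(✓)  0011(✓)  0101(✓)  0111(✓)  1000(✓)  1010(✓)  1100(✓)  1101(✓)  1110(✓)
size-2^1 implicants → -000  -101  0-01(✓)  0-11(✓)  00-1(✓)  000-  01-1(✓)  1-00(✓)  1-10(✓)  10-0(✓)  11-0(✓)  110-
size-2^2 implicants → 0--1  1--0
Unchecked terms (primes): -000, -101, 0--1, 000-, 1--0, 110-
Minterm coverage:
  m0 ⊆ -000,000-
  m1 ⊆ 0--1,000-
  m3 ⊆ 0--1 [E]
  m5 ⊆ -101,0--1
  m7 ⊆ 0--1 [E]
  m8 ⊆ -000,1--0
  m10 ⊆ 1--0 [E]
  m12 ⊆ 1--0,110-
  m13 ⊆ -101,110-
  m14 ⊆ 1--0 [E]
E = {0--1, 1--0}
Petrick residual → -000, -101
Cover = b'c'd' + bc'd + a'd + ad'  |cover|=4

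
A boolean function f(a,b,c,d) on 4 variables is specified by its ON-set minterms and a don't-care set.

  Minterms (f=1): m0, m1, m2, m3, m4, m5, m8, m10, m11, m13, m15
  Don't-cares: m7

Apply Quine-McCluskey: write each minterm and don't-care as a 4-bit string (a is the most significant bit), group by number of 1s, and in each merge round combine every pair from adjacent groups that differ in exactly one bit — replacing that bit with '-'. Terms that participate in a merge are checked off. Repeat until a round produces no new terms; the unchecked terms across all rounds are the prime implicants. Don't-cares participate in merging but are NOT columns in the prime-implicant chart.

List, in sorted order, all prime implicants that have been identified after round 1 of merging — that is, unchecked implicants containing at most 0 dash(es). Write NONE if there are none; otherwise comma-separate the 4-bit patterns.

NONE

[col 0] 0000*, 0001*, 0010*, 0011*, 0100*, 0101*, 0111*, 1000*, 1010*, 1011*, 1101*, 1111*
[col 1] -000*, -010*, -011*, -101*, -111*, 0-00*, 0-01*, 0-11*, 00-0*, 00-1*, 000-*, 001-*, 01-1*, 010-*, 1-11*, 10-0*, 101-*, 11-1*
[col 2] --11, -0-0, -01-, -1-1, 0--1, 0-0-, 00--
Prime implicants: --11, -0-0, -01-, -1-1, 0--1, 0-0-, 00--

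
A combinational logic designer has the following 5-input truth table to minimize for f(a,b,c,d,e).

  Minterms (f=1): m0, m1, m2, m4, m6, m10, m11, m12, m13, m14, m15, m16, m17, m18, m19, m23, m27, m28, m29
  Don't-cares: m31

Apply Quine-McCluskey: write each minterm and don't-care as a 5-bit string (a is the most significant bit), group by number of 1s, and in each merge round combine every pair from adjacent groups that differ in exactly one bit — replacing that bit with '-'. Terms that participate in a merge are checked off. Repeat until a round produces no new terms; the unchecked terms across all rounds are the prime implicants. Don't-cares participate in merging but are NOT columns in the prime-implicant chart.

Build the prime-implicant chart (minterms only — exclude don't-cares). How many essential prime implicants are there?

3

size-2^0 implicants → 00000(✓)  00001(✓)  00010(✓)  00100(✓)  00110(✓)  01010(✓)  01011(✓)  01100(✓)  01101(✓)  01110(✓)  01111(✓)  10000(✓)  10001(✓)  10010(✓)  10011(✓)  10111(✓)  11011(✓)  11100(✓)  11101(✓)  11111(✓)
size-2^1 implicants → -0000(✓)  -0001(✓)  -0010(✓)  -1011(✓)  -1100(✓)  -1101(✓)  -1111(✓)  0-010(✓)  0-100(✓)  0-110(✓)  00-00(✓)  00-10(✓)  000-0(✓)  0000-(✓)  001-0(✓)  01-10(✓)  01-11(✓)  0101-(✓)  011-0(✓)  011-1(✓)  0110-(✓)  0111-(✓)  1-011(✓)  1-111(✓)  10-11(✓)  100-0(✓)  100-1(✓)  1000-(✓)  1001-(✓)  11-11(✓)  111-1(✓)  1110-(✓)
size-2^2 implicants → -00-0  -000-  -1-11  -11-1  -110-  0--10  0-1-0  00--0  01-1-  011--  1--11  100--
Unchecked terms (primes): -00-0, -000-, -1-11, -11-1, -110-, 0--10, 0-1-0, 00--0, 01-1-, 011--, 1--11, 100--
Minterm coverage:
  m0 ⊆ -00-0,-000-,00--0
  m1 ⊆ -000- [E]
  m2 ⊆ -00-0,0--10,00--0
  m4 ⊆ 0-1-0,00--0
  m6 ⊆ 0--10,0-1-0,00--0
  m10 ⊆ 0--10,01-1-
  m11 ⊆ -1-11,01-1-
  m12 ⊆ -110-,0-1-0,011--
  m13 ⊆ -11-1,-110-,011--
  m14 ⊆ 0--10,0-1-0,01-1-,011--
  m15 ⊆ -1-11,-11-1,01-1-,011--
  m16 ⊆ -00-0,-000-,100--
  m17 ⊆ -000-,100--
  m18 ⊆ -00-0,100--
  m19 ⊆ 1--11,100--
  m23 ⊆ 1--11 [E]
  m27 ⊆ -1-11,1--11
  m28 ⊆ -110- [E]
  m29 ⊆ -11-1,-110-
E = {-000-, -110-, 1--11}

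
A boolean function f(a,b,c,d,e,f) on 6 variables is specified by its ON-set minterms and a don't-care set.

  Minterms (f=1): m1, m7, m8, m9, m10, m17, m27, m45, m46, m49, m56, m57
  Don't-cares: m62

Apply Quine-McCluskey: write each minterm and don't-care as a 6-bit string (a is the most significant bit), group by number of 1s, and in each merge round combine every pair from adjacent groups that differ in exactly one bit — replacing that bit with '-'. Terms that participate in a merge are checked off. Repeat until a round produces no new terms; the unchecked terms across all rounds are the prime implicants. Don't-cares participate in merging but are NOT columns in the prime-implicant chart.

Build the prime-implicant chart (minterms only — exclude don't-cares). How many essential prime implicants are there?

6

Round 0: 000001✓ 000111 001000✓ 001001✓ 001010✓ 010001✓ 011011 101101 101110✓ 110001✓ 111000✓ 111001✓ 111110✓
Round 1: -10001 0-0001 00-001 0010-0 00100- 1-1110 11-001 11100-
PIs = {-10001, 0-0001, 00-001, 000111, 0010-0, 00100-, 011011, 1-1110, 101101, 11-001, 11100-}
Coverage chart:
  m1: 0-0001,00-001
  m7: 000111 ←essential
  m8: 0010-0,00100-
  m9: 00-001,00100-
  m10: 0010-0 ←essential
  m17: -10001,0-0001
  m27: 011011 ←essential
  m45: 101101 ←essential
  m46: 1-1110 ←essential
  m49: -10001,11-001
  m56: 11100- ←essential
  m57: 11-001,11100-
Essential: 000111, 0010-0, 011011, 1-1110, 101101, 11100-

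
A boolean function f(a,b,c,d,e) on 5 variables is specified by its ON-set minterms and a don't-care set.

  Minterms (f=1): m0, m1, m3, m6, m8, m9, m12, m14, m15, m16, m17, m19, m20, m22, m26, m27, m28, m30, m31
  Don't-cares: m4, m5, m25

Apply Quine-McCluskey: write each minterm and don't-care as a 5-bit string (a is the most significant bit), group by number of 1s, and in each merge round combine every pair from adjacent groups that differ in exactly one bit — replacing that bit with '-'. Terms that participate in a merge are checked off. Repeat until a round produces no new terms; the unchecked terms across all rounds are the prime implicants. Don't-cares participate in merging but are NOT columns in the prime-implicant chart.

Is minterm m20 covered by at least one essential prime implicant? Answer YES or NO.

YES

size-2^0 implicants → 00000(✓)  00001(✓)  00011(✓)  00100(✓)  00101(✓)  00110(✓)  01000(✓)  01001(✓)  01100(✓)  01110(✓)  01111(✓)  10000(✓)  10001(✓)  10011(✓)  10100(✓)  10110(✓)  11001(✓)  11010(✓)  11011(✓)  11100(✓)  11110(✓)  11111(✓)
size-2^1 implicants → -0000(✓)  -0001(✓)  -0011(✓)  -0100(✓)  -0110(✓)  -1001(✓)  -1100(✓)  -1110(✓)  -1111(✓)  0-000(✓)  0-001(✓)  0-100(✓)  0-110(✓)  00-00(✓)  00-01(✓)  000-1(✓)  0000-(✓)  001-0(✓)  0010-(✓)  01-00(✓)  0100-(✓)  011-0(✓)  0111-(✓)  1-001(✓)  1-011(✓)  1-100(✓)  1-110(✓)  10-00(✓)  100-1(✓)  1000-(✓)  101-0(✓)  11-10(✓)  11-11(✓)  110-1(✓)  1101-(✓)  111-0(✓)  1111-(✓)
size-2^2 implicants → --001  --100(✓)  --110(✓)  -0-00  -00-1  -000-  -01-0(✓)  -11-0(✓)  -111-  0--00  0-00-  0-1-0(✓)  00-0-  1-0-1  1-1-0(✓)  11-1-
size-2^3 implicants → --1-0
Unchecked terms (primes): --001, --1-0, -0-00, -00-1, -000-, -111-, 0--00, 0-00-, 00-0-, 1-0-1, 11-1-
Minterm coverage:
  m0 ⊆ -0-00,-000-,0--00,0-00-,00-0-
  m1 ⊆ --001,-00-1,-000-,0-00-,00-0-
  m3 ⊆ -00-1 [E]
  m6 ⊆ --1-0 [E]
  m8 ⊆ 0--00,0-00-
  m9 ⊆ --001,0-00-
  m12 ⊆ --1-0,0--00
  m14 ⊆ --1-0,-111-
  m15 ⊆ -111- [E]
  m16 ⊆ -0-00,-000-
  m17 ⊆ --001,-00-1,-000-,1-0-1
  m19 ⊆ -00-1,1-0-1
  m20 ⊆ --1-0,-0-00
  m22 ⊆ --1-0 [E]
  m26 ⊆ 11-1- [E]
  m27 ⊆ 1-0-1,11-1-
  m28 ⊆ --1-0 [E]
  m30 ⊆ --1-0,-111-,11-1-
  m31 ⊆ -111-,11-1-
E = {--1-0, -00-1, -111-, 11-1-}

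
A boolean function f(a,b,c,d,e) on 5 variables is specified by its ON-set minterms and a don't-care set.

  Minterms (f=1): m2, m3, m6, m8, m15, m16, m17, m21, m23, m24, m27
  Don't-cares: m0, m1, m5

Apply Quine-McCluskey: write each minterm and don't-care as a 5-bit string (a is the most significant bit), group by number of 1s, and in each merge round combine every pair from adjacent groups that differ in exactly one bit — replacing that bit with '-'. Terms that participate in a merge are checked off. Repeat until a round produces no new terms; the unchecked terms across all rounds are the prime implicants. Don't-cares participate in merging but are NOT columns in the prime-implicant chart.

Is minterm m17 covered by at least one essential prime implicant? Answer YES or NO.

Round 0: 00000✓ 00001✓ 00010✓ 00011✓ 00101✓ 00110✓ 01000✓ 01111 10000✓ 10001✓ 10101✓ 10111✓ 11000✓ 11011
Round 1: -0000✓ -0001✓ -0101✓ -1000✓ 0-000✓ 00-01✓ 00-10 000-0✓ 000-1✓ 0000-✓ 0001-✓ 1-000✓ 10-01✓ 1000-✓ 101-1
Round 2: --000 -0-01 -000- 000--
PIs = {--000, -0-01, -000-, 00-10, 000--, 01111, 101-1, 11011}
Coverage chart:
  m2: 00-10,000--
  m3: 000-- ←essential
  m6: 00-10 ←essential
  m8: --000 ←essential
  m15: 01111 ←essential
  m16: --000,-000-
  m17: -0-01,-000-
  m21: -0-01,101-1
  m23: 101-1 ←essential
  m24: --000 ←essential
  m27: 11011 ←essential
Essential: --000, 00-10, 000--, 01111, 101-1, 11011

NO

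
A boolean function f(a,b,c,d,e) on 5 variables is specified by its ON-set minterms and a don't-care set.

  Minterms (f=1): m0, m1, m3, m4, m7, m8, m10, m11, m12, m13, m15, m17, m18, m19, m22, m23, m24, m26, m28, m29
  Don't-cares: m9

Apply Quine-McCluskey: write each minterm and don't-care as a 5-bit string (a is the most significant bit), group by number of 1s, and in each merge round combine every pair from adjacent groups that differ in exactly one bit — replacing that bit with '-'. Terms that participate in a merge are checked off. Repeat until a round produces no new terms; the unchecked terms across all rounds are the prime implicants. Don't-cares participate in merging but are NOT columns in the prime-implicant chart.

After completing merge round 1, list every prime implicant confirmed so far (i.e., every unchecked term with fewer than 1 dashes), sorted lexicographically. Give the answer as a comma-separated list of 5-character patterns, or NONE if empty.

NONE

[col 0] 00000*, 00001*, 00011*, 00100*, 00111*, 01000*, 01001*, 01010*, 01011*, 01100*, 01101*, 01111*, 10001*, 10010*, 10011*, 10110*, 10111*, 11000*, 11010*, 11100*, 11101*
[col 1] -0001*, -0011*, -0111*, -1000*, -1010*, -1100*, -1101*, 0-000*, 0-001*, 0-011*, 0-100*, 0-111*, 00-00*, 00-11*, 000-1*, 0000-*, 01-00*, 01-01*, 01-11*, 010-0*, 010-1*, 0100-*, 0101-*, 011-1*, 0110-*, 1-010, 10-10*, 10-11*, 100-1*, 1001-*, 1011-*, 11-00*, 110-0*, 1110-*
[col 2] -0-11, -00-1, -1-00, -10-0, -110-, 0--00, 0--11, 0-0-1, 0-00-, 01--1, 01-0-, 010--, 10-1-
Prime implicants: -0-11, -00-1, -1-00, -10-0, -110-, 0--00, 0--11, 0-0-1, 0-00-, 01--1, 01-0-, 010--, 1-010, 10-1-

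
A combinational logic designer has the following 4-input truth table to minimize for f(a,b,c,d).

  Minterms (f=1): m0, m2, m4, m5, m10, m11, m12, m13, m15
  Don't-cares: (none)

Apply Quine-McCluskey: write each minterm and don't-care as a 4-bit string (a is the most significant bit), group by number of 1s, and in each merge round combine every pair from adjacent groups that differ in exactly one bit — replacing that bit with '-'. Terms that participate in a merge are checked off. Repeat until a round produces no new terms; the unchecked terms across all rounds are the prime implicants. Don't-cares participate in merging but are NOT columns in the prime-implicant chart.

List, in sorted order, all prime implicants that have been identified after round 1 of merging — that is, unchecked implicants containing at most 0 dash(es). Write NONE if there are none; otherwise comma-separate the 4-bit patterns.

NONE

[col 0] 0000*, 0010*, 0100*, 0101*, 1010*, 1011*, 1100*, 1101*, 1111*
[col 1] -010, -100*, -101*, 0-00, 00-0, 010-*, 1-11, 101-, 11-1, 110-*
[col 2] -10-
Prime implicants: -010, -10-, 0-00, 00-0, 1-11, 101-, 11-1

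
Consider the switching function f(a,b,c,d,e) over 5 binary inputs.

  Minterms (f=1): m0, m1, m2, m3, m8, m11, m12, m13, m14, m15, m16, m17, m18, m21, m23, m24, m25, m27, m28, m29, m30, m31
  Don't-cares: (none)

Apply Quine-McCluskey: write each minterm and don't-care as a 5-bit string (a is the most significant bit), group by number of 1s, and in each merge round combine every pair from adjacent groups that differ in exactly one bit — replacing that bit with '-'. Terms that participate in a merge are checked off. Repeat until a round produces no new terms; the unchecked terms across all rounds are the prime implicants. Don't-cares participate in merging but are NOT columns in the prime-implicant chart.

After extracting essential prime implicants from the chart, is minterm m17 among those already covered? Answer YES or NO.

Round 0: 00000✓ 00001✓ 00010✓ 00011✓ 01000✓ 01011✓ 01100✓ 01101✓ 01110✓ 01111✓ 10000✓ 10001✓ 10010✓ 10101✓ 10111✓ 11000✓ 11001✓ 11011✓ 11100✓ 11101✓ 11110✓ 11111✓
Round 1: -0000✓ -0001✓ -0010✓ -1000✓ -1011✓ -1100✓ -1101✓ -1110✓ -1111✓ 0-000✓ 0-011 000-0✓ 000-1✓ 0000-✓ 0001-✓ 01-00✓ 01-11✓ 011-0✓ 011-1✓ 0110-✓ 0111-✓ 1-000✓ 1-001✓ 1-101✓ 1-111✓ 10-01✓ 100-0✓ 1000-✓ 101-1✓ 11-00✓ 11-01✓ 11-11✓ 110-1✓ 1100-✓ 111-0✓ 111-1✓ 1110-✓ 1111-✓
Round 2: --000 -00-0 -000- -1-00 -1-11 -11-0✓ -11-1✓ -110-✓ -111-✓ 000-- 011--✓ 1--01 1-00- 1-1-1 11--1 11-0- 111--✓
Round 3: -11--
PIs = {--000, -00-0, -000-, -1-00, -1-11, -11--, 0-011, 000--, 1--01, 1-00-, 1-1-1, 11--1, 11-0-}
Coverage chart:
  m0: --000,-00-0,-000-,000--
  m1: -000-,000--
  m2: -00-0,000--
  m3: 0-011,000--
  m8: --000,-1-00
  m11: -1-11,0-011
  m12: -1-00,-11--
  m13: -11-- ←essential
  m14: -11-- ←essential
  m15: -1-11,-11--
  m16: --000,-00-0,-000-,1-00-
  m17: -000-,1--01,1-00-
  m18: -00-0 ←essential
  m21: 1--01,1-1-1
  m23: 1-1-1 ←essential
  m24: --000,-1-00,1-00-,11-0-
  m25: 1--01,1-00-,11--1,11-0-
  m27: -1-11,11--1
  m28: -1-00,-11--,11-0-
  m29: -11--,1--01,1-1-1,11--1,11-0-
  m30: -11-- ←essential
  m31: -1-11,-11--,1-1-1,11--1
Essential: -00-0, -11--, 1-1-1

NO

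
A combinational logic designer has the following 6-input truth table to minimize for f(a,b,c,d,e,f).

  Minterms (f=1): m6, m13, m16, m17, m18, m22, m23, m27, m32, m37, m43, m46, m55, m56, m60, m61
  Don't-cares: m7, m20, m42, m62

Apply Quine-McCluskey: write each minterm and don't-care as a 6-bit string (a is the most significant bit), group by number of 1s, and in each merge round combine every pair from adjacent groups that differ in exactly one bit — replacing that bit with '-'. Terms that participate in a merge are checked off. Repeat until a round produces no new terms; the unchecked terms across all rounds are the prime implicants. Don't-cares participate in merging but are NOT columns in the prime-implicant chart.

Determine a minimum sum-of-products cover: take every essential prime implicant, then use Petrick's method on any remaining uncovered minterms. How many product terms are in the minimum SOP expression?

size-2^0 implicants → 000110(✓)  000111(✓)  001101  010000(✓)  010001(✓)  010010(✓)  010100(✓)  010110(✓)  010111(✓)  011011  100000  100101  101010(✓)  101011(✓)  101110(✓)  110111(✓)  111000(✓)  111100(✓)  111101(✓)  111110(✓)
size-2^1 implicants → -10111  0-0110(✓)  0-0111(✓)  00011-(✓)  010-00(✓)  010-10(✓)  0100-0(✓)  01000-  0101-0(✓)  01011-(✓)  1-1110  101-10  10101-  111-00  1111-0  11110-
size-2^2 implicants → 0-011-  010--0
Unchecked terms (primes): -10111, 0-011-, 001101, 010--0, 01000-, 011011, 1-1110, 100000, 100101, 101-10, 10101-, 111-00, 1111-0, 11110-
Minterm coverage:
  m6 ⊆ 0-011- [E]
  m13 ⊆ 001101 [E]
  m16 ⊆ 010--0,01000-
  m17 ⊆ 01000- [E]
  m18 ⊆ 010--0 [E]
  m22 ⊆ 0-011-,010--0
  m23 ⊆ -10111,0-011-
  m27 ⊆ 011011 [E]
  m32 ⊆ 100000 [E]
  m37 ⊆ 100101 [E]
  m43 ⊆ 10101- [E]
  m46 ⊆ 1-1110,101-10
  m55 ⊆ -10111 [E]
  m56 ⊆ 111-00 [E]
  m60 ⊆ 111-00,1111-0,11110-
  m61 ⊆ 11110- [E]
E = {-10111, 0-011-, 001101, 010--0, 01000-, 011011, 100000, 100101, 10101-, 111-00, 11110-}
Petrick residual → 1-1110
Cover = bc'def + a'c'de + a'b'cde'f + a'bc'f' + a'bc'd'e' + a'bcd'ef + acdef' + ab'c'd'e'f' + ab'c'de'f + ab'cd'e + abce'f' + abcde'  |cover|=12

12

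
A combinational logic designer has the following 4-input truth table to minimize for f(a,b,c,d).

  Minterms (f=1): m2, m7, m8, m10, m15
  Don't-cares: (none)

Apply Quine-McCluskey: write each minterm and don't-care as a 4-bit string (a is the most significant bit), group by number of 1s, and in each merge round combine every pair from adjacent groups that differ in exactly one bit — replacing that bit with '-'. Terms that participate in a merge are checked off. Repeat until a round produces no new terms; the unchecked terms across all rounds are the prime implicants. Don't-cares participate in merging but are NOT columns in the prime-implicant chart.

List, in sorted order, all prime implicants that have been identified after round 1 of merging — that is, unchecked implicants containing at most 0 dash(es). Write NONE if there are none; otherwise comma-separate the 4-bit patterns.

Round 0: 0010✓ 0111✓ 1000✓ 1010✓ 1111✓
Round 1: -010 -111 10-0
PIs = {-010, -111, 10-0}

NONE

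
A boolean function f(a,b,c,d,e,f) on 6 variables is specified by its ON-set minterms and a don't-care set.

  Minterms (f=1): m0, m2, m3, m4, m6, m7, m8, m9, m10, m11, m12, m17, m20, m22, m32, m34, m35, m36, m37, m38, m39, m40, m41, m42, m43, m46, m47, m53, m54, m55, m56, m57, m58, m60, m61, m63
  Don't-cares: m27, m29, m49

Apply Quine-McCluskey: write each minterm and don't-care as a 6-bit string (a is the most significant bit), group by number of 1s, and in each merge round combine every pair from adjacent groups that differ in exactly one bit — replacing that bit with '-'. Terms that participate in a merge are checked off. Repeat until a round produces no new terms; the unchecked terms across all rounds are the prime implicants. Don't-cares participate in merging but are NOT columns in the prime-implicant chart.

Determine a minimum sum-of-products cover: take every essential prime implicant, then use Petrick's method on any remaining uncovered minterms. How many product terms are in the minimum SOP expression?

12

Round 0: 000000✓ 000010✓ 000011✓ 000100✓ 000110✓ 000111✓ 001000✓ 001001✓ 001010✓ 001011✓ 001100✓ 010001✓ 010100✓ 010110✓ 011011✓ 011101✓ 100000✓ 100010✓ 100011✓ 100100✓ 100101✓ 100110✓ 100111✓ 101000✓ 101001✓ 101010✓ 101011✓ 101110✓ 101111✓ 110001✓ 110101✓ 110110✓ 110111✓ 111000✓ 111001✓ 111010✓ 111100✓ 111101✓ 111111✓
Round 1: -00000✓ -00010✓ -00011✓ -00100✓ -00110✓ -00111✓ -01000✓ -01001✓ -01010✓ -01011✓ -10001 -10110✓ -11101 0-0100✓ 0-0110✓ 0-1011 00-000✓ 00-010✓ 00-011✓ 00-100✓ 000-00✓ 000-10✓ 000-11✓ 0000-0✓ 00001-✓ 0001-0✓ 00011-✓ 001-00✓ 0010-0✓ 0010-1✓ 00100-✓ 00101-✓ 0101-0✓ 1-0101✓ 1-0110✓ 1-0111✓ 1-1000✓ 1-1001✓ 1-1010✓ 1-1111✓ 10-000✓ 10-010✓ 10-011✓ 10-110✓ 10-111✓ 100-00✓ 100-10✓ 100-11✓ 1000-0✓ 10001-✓ 1001-0✓ 1001-1✓ 10010-✓ 10011-✓ 101-10✓ 101-11✓ 1010-0✓ 1010-1✓ 10100-✓ 10101-✓ 10111-✓ 11-001✓ 11-101✓ 11-111✓ 110-01✓ 1101-1✓ 11011-✓ 111-00✓ 111-01✓ 1110-0✓ 11100-✓ 1111-1✓ 11110-✓
Round 2: --0110 -0-000✓ -0-010✓ -0-011✓ -00-00✓ -00-10✓ -00-11✓ -000-0✓ -0001-✓ -001-0✓ -0011-✓ -010-0✓ -010-1✓ -0100-✓ -0101-✓ 0-01-0 00--00 00-0-0✓ 00-01-✓ 000--0✓ 000-1-✓ 0010--✓ 1--111 1-01-1 1-011- 1-10-0 1-100- 10--10✓ 10--11✓ 10-0-0✓ 10-01-✓ 10-11-✓ 100--0✓ 100-1-✓ 1001-- 101-1-✓ 1010--✓ 11--01 11-1-1 111-0-
Round 3: -0-0-0 -0-01- -00--0 -00-1- -010-- 10--1-
PIs = {--0110, -0-0-0, -0-01-, -00--0, -00-1-, -010--, -10001, -11101, 0-01-0, 0-1011, 00--00, 1--111, 1-01-1, 1-011-, 1-10-0, 1-100-, 10--1-, 1001--, 11--01, 11-1-1, 111-0-}
Coverage chart:
  m0: -0-0-0,-00--0,00--00
  m2: -0-0-0,-0-01-,-00--0,-00-1-
  m3: -0-01-,-00-1-
  m4: -00--0,0-01-0,00--00
  m6: --0110,-00--0,-00-1-,0-01-0
  m7: -00-1- ←essential
  m8: -0-0-0,-010--,00--00
  m9: -010-- ←essential
  m10: -0-0-0,-0-01-,-010--
  m11: -0-01-,-010--,0-1011
  m12: 00--00 ←essential
  m17: -10001 ←essential
  m20: 0-01-0 ←essential
  m22: --0110,0-01-0
  m32: -0-0-0,-00--0
  m34: -0-0-0,-0-01-,-00--0,-00-1-,10--1-
  m35: -0-01-,-00-1-,10--1-
  m36: -00--0,1001--
  m37: 1-01-1,1001--
  m38: --0110,-00--0,-00-1-,1-011-,10--1-,1001--
  m39: -00-1-,1--111,1-01-1,1-011-,10--1-,1001--
  m40: -0-0-0,-010--,1-10-0,1-100-
  m41: -010--,1-100-
  m42: -0-0-0,-0-01-,-010--,1-10-0,10--1-
  m43: -0-01-,-010--,10--1-
  m46: 10--1- ←essential
  m47: 1--111,10--1-
  m53: 1-01-1,11--01,11-1-1
  m54: --0110,1-011-
  m55: 1--111,1-01-1,1-011-,11-1-1
  m56: 1-10-0,1-100-,111-0-
  m57: 1-100-,11--01,111-0-
  m58: 1-10-0 ←essential
  m60: 111-0- ←essential
  m61: -11101,11--01,11-1-1,111-0-
  m63: 1--111,11-1-1
Essential: -00-1-, -010--, -10001, 0-01-0, 00--00, 1-10-0, 10--1-, 111-0-
Petrick residual → --0110, -0-0-0, 1001--, 11-1-1
Min cover (12 terms): c'def' + b'd'f' + b'c'e + b'cd' + bc'd'e'f + a'c'df' + a'b'e'f' + acd'f' + ab'e + ab'c'd + abdf + abce'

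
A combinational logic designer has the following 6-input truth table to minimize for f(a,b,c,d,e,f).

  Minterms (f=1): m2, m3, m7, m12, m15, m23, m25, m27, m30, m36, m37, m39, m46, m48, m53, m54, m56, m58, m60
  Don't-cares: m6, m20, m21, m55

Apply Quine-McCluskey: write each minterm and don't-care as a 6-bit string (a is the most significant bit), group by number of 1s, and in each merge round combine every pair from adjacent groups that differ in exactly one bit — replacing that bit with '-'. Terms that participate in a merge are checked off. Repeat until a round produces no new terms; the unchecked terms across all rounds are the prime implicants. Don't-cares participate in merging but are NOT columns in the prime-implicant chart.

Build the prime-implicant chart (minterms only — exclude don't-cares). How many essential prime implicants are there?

11

[col 0] 000010*, 000011*, 000110*, 000111*, 001100, 001111*, 010100*, 010101*, 010111*, 011001*, 011011*, 011110, 100100*, 100101*, 100111*, 101110, 110000*, 110101*, 110110*, 110111*, 111000*, 111010*, 111100*
[col 1] -00111*, -10101*, -10111*, 0-0111*, 00-111, 000-10*, 000-11*, 00001-*, 00011-*, 0101-1*, 01010-, 0110-1, 1-0101*, 1-0111*, 1001-1*, 10010-, 11-000, 1101-1*, 11011-, 111-00, 1110-0
[col 2] --0111, -101-1, 000-1-, 1-01-1
Prime implicants: --0111, -101-1, 00-111, 000-1-, 001100, 01010-, 0110-1, 011110, 1-01-1, 10010-, 101110, 11-000, 11011-, 111-00, 1110-0
PI chart (minterm → PIs covering it):
  2 | 000-1-  (sole → essential)
  3 | 000-1-  (sole → essential)
  7 | --0111,00-111,000-1-
  12 | 001100  (sole → essential)
  15 | 00-111  (sole → essential)
  23 | --0111,-101-1
  25 | 0110-1  (sole → essential)
  27 | 0110-1  (sole → essential)
  30 | 011110  (sole → essential)
  36 | 10010-  (sole → essential)
  37 | 1-01-1,10010-
  39 | --0111,1-01-1
  46 | 101110  (sole → essential)
  48 | 11-000  (sole → essential)
  53 | -101-1,1-01-1
  54 | 11011-  (sole → essential)
  56 | 11-000,111-00,1110-0
  58 | 1110-0  (sole → essential)
  60 | 111-00  (sole → essential)
Essential prime implicants: 00-111, 000-1-, 001100, 0110-1, 011110, 10010-, 101110, 11-000, 11011-, 111-00, 1110-0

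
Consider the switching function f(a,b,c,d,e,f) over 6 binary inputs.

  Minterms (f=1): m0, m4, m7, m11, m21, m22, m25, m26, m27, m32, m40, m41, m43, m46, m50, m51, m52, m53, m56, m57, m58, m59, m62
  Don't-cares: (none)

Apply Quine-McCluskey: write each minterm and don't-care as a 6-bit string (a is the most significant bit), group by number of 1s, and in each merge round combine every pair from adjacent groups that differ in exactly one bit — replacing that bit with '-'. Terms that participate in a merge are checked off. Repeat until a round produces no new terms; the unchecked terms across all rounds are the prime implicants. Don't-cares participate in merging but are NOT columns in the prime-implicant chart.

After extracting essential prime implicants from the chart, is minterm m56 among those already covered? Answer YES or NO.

[col 0] 000000*, 000100*, 000111, 001011*, 010101*, 010110, 011001*, 011010*, 011011*, 100000*, 101000*, 101001*, 101011*, 101110*, 110010*, 110011*, 110100*, 110101*, 111000*, 111001*, 111010*, 111011*, 111110*
[col 1] -00000, -01011*, -10101, -11001*, -11010*, -11011*, 0-1011*, 000-00, 0110-1*, 01101-*, 1-1000*, 1-1001*, 1-1011*, 1-1110, 10-000, 1010-1*, 10100-*, 11-010*, 11-011*, 11001-*, 11010-, 111-10, 1110-0*, 1110-1*, 11100-*, 11101-*
[col 2] --1011, -110-1, -1101-, 1-10-1, 1-100-, 11-01-, 1110--
Prime implicants: --1011, -00000, -10101, -110-1, -1101-, 000-00, 000111, 010110, 1-10-1, 1-100-, 1-1110, 10-000, 11-01-, 11010-, 111-10, 1110--
PI chart (minterm → PIs covering it):
  0 | -00000,000-00
  4 | 000-00  (sole → essential)
  7 | 000111  (sole → essential)
  11 | --1011  (sole → essential)
  21 | -10101  (sole → essential)
  22 | 010110  (sole → essential)
  25 | -110-1  (sole → essential)
  26 | -1101-  (sole → essential)
  27 | --1011,-110-1,-1101-
  32 | -00000,10-000
  40 | 1-100-,10-000
  41 | 1-10-1,1-100-
  43 | --1011,1-10-1
  46 | 1-1110  (sole → essential)
  50 | 11-01-  (sole → essential)
  51 | 11-01-  (sole → essential)
  52 | 11010-  (sole → essential)
  53 | -10101,11010-
  56 | 1-100-,1110--
  57 | -110-1,1-10-1,1-100-,1110--
  58 | -1101-,11-01-,111-10,1110--
  59 | --1011,-110-1,-1101-,1-10-1,11-01-,1110--
  62 | 1-1110,111-10
Essential prime implicants: --1011, -10101, -110-1, -1101-, 000-00, 000111, 010110, 1-1110, 11-01-, 11010-

NO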